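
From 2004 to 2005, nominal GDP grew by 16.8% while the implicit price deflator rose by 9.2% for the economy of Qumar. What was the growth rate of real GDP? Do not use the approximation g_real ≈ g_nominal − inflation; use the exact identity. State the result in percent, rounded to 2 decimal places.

(1 + g_nom) = (1 + g_real)(1 + π), so g_real = 1.1680 / 1.0920 − 1 = 0.06960.

6.96%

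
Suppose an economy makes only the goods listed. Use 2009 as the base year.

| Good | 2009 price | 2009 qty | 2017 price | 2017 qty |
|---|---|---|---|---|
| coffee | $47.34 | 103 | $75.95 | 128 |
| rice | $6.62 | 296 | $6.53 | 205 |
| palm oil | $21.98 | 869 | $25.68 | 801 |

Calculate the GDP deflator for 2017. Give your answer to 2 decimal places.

Nominal GDP 2017 = 75.95·128 + 6.53·205 + 25.68·801 = 31629.93.
Real GDP 2017 (at 2009 prices) = 47.34·128 + 6.62·205 + 21.98·801 = 25022.60.
Deflator = Nominal/Real × 100 = 31629.93/25022.60 × 100 = 126.405.

126.41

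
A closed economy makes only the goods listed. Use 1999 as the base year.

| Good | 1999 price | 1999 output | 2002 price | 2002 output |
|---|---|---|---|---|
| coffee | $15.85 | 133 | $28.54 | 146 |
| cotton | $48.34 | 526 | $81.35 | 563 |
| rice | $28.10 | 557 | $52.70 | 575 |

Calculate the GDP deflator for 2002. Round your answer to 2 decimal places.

Nominal GDP 2002 = 28.54·146 + 81.35·563 + 52.70·575 = 80269.39.
Real GDP 2002 (at 1999 prices) = 15.85·146 + 48.34·563 + 28.10·575 = 45687.02.
Deflator = Nominal/Real × 100 = 80269.39/45687.02 × 100 = 175.694.

175.69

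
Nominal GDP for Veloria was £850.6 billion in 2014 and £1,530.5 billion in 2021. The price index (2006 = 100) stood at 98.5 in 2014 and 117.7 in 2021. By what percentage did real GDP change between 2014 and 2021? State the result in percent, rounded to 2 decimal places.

Deflate each year: 2014 → 850.6/0.985 = 863.55; 2021 → 1530.5/1.177 = 1300.34.
So real GDP changed by 1300.34/863.55 − 1 = 0.5058, i.e. 50.58%.

50.58%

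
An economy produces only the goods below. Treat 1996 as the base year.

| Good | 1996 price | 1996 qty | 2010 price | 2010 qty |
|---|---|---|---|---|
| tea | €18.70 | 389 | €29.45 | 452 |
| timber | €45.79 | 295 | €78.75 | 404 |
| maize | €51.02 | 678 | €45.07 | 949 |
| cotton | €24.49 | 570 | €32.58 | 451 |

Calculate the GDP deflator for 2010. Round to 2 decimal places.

Nominal GDP 2010 = 29.45·452 + 78.75·404 + 45.07·949 + 32.58·451 = 102591.41.
Real GDP 2010 (at 1996 prices) = 18.70·452 + 45.79·404 + 51.02·949 + 24.49·451 = 86414.53.
Deflator = Nominal/Real × 100 = 102591.41/86414.53 × 100 = 118.720.

118.72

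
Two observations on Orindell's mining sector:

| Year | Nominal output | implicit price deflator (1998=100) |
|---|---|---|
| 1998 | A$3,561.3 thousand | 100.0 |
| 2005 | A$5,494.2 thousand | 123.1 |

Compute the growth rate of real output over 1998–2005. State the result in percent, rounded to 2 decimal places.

25.33%

Deflate each year: 1998 → 3561.3/1.000 = 3561.30; 2005 → 5494.2/1.231 = 4463.20.
So real output changed by 4463.20/3561.30 − 1 = 0.2533, i.e. 25.33%.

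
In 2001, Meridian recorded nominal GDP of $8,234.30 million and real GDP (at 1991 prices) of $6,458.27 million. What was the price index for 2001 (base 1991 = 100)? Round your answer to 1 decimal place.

price index = (Nominal / Real) × 100 = 8234.30 / 6458.27 × 100 = 127.50.

127.5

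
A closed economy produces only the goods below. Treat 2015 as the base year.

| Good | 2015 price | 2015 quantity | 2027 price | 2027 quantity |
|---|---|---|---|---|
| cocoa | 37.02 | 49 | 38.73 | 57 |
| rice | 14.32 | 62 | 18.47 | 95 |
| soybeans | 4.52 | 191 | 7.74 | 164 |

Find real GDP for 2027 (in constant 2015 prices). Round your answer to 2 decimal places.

4211.82

Real GDP 2027 = Σ (p_2015 × q_2027) = 37.02·57 + 14.32·95 + 4.52·164 = 4211.82.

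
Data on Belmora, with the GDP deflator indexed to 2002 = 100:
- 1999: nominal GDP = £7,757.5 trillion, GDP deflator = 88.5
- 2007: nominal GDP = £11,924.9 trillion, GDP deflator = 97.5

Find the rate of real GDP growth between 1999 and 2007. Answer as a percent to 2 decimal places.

Real GDP 1999 = 7757.5 / 0.885 = 8765.54.
Real GDP 2007 = 11924.9 / 0.975 = 12230.67.
Real growth = 12230.67 / 8765.54 − 1 = 0.3953.

39.53%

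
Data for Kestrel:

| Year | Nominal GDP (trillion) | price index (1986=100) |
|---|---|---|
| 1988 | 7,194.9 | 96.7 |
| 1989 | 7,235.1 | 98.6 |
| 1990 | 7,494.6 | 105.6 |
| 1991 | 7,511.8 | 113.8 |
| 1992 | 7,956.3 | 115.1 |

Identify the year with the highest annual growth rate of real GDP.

1989: real = 7235.1/0.986 = 7337.83; growth vs 1988 (7440.43) = -1.38%.
1990: real = 7494.6/1.056 = 7097.16; growth vs 1989 (7337.83) = -3.28%.
1991: real = 7511.8/1.138 = 6600.88; growth vs 1990 (7097.16) = -6.99%.
1992: real = 7956.3/1.151 = 6912.51; growth vs 1991 (6600.88) = 4.72%.

1992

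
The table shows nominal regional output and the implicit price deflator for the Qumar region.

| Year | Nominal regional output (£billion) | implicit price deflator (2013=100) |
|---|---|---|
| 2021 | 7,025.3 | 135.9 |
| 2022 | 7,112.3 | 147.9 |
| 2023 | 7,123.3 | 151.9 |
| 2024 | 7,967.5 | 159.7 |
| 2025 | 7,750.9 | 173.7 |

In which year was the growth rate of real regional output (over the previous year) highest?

2024

2022: real = 7112.3/1.479 = 4808.86; growth vs 2021 (5169.46) = -6.98%.
2023: real = 7123.3/1.519 = 4689.47; growth vs 2022 (4808.86) = -2.48%.
2024: real = 7967.5/1.597 = 4989.04; growth vs 2023 (4689.47) = 6.39%.
2025: real = 7750.9/1.737 = 4462.23; growth vs 2024 (4989.04) = -10.56%.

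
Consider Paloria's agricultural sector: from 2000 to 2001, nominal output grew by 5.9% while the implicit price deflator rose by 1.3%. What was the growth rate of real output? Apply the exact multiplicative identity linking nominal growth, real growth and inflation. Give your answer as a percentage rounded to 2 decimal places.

4.54%

(1 + g_nom) = (1 + g_real)(1 + π), so g_real = 1.0590 / 1.0130 − 1 = 0.04541.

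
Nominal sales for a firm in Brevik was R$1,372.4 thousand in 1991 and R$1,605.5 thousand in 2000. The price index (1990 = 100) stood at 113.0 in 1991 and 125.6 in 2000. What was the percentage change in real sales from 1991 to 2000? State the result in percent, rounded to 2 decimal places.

5.25%

Real sales 1991 = 1372.4 / 1.130 = 1214.51.
Real sales 2000 = 1605.5 / 1.256 = 1278.26.
Real growth = 1278.26 / 1214.51 − 1 = 0.0525.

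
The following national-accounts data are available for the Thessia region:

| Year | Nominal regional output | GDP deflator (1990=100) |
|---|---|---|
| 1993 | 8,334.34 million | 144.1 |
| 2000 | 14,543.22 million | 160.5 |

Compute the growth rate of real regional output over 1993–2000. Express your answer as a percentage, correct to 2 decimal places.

56.67%

Real regional output 1993 = 8334.34 / 1.441 = 5783.72.
Real regional output 2000 = 14543.22 / 1.605 = 9061.20.
Real growth = 9061.20 / 5783.72 − 1 = 0.5667.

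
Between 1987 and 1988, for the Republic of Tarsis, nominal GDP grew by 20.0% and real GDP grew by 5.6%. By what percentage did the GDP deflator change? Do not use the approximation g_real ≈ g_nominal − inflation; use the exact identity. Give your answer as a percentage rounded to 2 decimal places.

13.64%

(1 + g_nom) = (1 + g_real)(1 + π), so π = 1.2000 / 1.0560 − 1 = 0.13636.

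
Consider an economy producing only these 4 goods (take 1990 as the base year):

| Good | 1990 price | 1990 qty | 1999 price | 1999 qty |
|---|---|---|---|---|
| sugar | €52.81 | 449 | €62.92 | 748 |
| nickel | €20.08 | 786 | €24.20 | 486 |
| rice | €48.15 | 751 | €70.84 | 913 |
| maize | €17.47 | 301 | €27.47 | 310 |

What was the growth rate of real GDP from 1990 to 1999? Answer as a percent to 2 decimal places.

21.90%

Real GDP 1990 = Nominal GDP 1990 = 52.81·449 + 20.08·786 + 48.15·751 + 17.47·301 = 80913.69.
Real GDP 1999 (at 1990 prices) = 52.81·748 + 20.08·486 + 48.15·913 + 17.47·310 = 98637.41.
Real growth = 98637.41/80913.69 − 1 = 0.2190.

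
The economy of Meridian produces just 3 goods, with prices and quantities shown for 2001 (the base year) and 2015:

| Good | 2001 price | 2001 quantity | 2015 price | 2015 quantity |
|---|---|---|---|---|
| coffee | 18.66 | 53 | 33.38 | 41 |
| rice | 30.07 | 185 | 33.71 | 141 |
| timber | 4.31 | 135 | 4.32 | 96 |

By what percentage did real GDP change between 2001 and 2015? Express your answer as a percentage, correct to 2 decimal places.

Real GDP 2001 = Nominal GDP 2001 = 18.66·53 + 30.07·185 + 4.31·135 = 7133.78.
Real GDP 2015 (at 2001 prices) = 18.66·41 + 30.07·141 + 4.31·96 = 5418.69.
Real growth = 5418.69/7133.78 − 1 = -0.2404.

-24.04%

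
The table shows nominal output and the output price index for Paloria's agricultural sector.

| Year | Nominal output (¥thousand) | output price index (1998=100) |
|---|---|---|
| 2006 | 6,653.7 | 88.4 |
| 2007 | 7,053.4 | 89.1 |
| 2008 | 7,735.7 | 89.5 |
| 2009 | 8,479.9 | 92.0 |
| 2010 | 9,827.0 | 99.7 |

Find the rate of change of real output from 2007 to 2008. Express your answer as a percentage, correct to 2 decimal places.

Real output 2007 = 7053.4/0.891 = 7916.27.
Real output 2008 = 7735.7/0.895 = 8643.24.
Change = 8643.24/7916.27 − 1 = 0.0918.

9.18%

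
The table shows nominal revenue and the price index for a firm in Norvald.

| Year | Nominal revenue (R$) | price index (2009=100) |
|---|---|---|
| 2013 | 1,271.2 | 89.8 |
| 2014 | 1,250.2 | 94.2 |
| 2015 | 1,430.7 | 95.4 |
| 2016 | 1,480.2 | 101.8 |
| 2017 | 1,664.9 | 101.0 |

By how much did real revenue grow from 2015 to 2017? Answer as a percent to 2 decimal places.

Real revenue 2015 = 1430.7/0.954 = 1499.69.
Real revenue 2017 = 1664.9/1.010 = 1648.42.
Change = 1648.42/1499.69 − 1 = 0.0992.

9.92%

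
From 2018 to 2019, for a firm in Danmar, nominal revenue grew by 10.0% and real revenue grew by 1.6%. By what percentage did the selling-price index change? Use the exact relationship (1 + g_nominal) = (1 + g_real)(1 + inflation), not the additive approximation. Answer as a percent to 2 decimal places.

8.27%

(1 + g_nom) = (1 + g_real)(1 + π), so π = 1.1000 / 1.0160 − 1 = 0.08268.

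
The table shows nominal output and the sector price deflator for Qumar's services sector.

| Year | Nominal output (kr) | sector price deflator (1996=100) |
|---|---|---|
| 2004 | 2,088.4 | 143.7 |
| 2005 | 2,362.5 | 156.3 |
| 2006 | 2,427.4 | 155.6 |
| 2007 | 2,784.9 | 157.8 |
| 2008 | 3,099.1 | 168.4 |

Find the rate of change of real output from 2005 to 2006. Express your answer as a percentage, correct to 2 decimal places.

Real output 2005 = 2362.5/1.563 = 1511.52.
Real output 2006 = 2427.4/1.556 = 1560.03.
Change = 1560.03/1511.52 − 1 = 0.0321.

3.21%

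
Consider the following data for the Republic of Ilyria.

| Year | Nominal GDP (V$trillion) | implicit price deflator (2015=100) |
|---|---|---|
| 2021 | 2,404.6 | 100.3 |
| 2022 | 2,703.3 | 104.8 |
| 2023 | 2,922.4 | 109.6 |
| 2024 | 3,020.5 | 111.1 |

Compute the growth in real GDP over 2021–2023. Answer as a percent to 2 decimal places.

11.22%

Real GDP 2021 = 2404.6/1.003 = 2397.41.
Real GDP 2023 = 2922.4/1.096 = 2666.42.
Change = 2666.42/2397.41 − 1 = 0.1122.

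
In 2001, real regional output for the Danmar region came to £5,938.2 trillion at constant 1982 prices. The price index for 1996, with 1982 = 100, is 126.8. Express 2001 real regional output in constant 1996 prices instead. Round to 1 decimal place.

Real regional output in 1996 prices = Real regional output in 1982 prices × (P_1996/P_1982) = 5938.2 × 1.268 = 7529.64.

£7,529.6 trillion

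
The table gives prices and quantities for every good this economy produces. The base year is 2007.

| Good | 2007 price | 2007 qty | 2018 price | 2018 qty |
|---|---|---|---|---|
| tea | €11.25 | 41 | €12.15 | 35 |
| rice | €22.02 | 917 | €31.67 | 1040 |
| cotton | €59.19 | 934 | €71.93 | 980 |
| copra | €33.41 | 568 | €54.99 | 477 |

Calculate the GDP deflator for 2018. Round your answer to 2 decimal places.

Nominal GDP 2018 = 12.15·35 + 31.67·1040 + 71.93·980 + 54.99·477 = 130083.68.
Real GDP 2018 (at 2007 prices) = 11.25·35 + 22.02·1040 + 59.19·980 + 33.41·477 = 97237.32.
Deflator = Nominal/Real × 100 = 130083.68/97237.32 × 100 = 133.780.

133.78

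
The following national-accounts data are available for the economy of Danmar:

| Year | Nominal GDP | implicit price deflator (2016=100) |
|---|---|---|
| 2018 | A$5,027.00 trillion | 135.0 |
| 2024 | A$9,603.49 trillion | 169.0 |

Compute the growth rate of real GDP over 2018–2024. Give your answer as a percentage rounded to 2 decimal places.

Deflate each year: 2018 → 5027.00/1.350 = 3723.70; 2024 → 9603.49/1.690 = 5682.54.
So real GDP changed by 5682.54/3723.70 − 1 = 0.5260, i.e. 52.60%.

52.60%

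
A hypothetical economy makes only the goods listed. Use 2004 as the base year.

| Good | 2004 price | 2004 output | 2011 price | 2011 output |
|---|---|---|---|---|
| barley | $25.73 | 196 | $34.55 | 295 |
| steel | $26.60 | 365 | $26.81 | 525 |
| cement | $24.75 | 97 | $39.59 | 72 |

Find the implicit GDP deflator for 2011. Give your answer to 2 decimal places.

Nominal GDP 2011 = 34.55·295 + 26.81·525 + 39.59·72 = 27117.98.
Real GDP 2011 (at 2004 prices) = 25.73·295 + 26.60·525 + 24.75·72 = 23337.35.
Deflator = Nominal/Real × 100 = 27117.98/23337.35 × 100 = 116.200.

116.20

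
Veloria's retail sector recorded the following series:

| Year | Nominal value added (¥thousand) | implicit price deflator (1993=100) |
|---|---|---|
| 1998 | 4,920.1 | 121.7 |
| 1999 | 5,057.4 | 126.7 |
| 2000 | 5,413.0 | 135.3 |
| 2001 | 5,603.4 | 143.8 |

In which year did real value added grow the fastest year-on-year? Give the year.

1999: real = 5057.4/1.267 = 3991.63; growth vs 1998 (4042.81) = -1.27%.
2000: real = 5413.0/1.353 = 4000.74; growth vs 1999 (3991.63) = 0.23%.
2001: real = 5603.4/1.438 = 3896.66; growth vs 2000 (4000.74) = -2.60%.

2000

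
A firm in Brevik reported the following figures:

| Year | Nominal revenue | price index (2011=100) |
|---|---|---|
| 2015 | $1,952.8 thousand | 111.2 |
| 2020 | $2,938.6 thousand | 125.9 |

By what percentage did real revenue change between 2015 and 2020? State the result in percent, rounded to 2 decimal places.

32.91%

Deflate each year: 2015 → 1952.8/1.112 = 1756.12; 2020 → 2938.6/1.259 = 2334.07.
So real revenue changed by 2334.07/1756.12 − 1 = 0.3291, i.e. 32.91%.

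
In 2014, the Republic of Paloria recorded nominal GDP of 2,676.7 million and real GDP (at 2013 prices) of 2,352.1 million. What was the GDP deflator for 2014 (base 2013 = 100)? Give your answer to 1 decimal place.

113.8

GDP deflator = (Nominal / Real) × 100 = 2676.7 / 2352.1 × 100 = 113.80.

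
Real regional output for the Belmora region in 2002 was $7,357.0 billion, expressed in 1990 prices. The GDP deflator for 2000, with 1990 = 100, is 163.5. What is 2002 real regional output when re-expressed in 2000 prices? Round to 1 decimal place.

Real regional output in 2000 prices = Real regional output in 1990 prices × (P_2000/P_1990) = 7357.0 × 1.635 = 12028.70.

$12,028.7 billion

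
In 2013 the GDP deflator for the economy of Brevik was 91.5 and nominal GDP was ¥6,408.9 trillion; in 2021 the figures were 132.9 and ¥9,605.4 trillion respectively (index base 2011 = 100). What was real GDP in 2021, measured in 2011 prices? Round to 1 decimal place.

Real GDP = Nominal / (GDP deflator/100) = 9605.4 / 1.329 = 7227.54.

¥7,227.5 trillion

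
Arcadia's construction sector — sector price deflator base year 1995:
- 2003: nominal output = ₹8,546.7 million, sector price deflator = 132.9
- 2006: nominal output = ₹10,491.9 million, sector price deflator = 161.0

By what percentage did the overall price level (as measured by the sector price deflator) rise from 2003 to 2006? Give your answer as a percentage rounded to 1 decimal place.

21.1%

Price-level change = 161.0 / 132.9 − 1 = 0.2114.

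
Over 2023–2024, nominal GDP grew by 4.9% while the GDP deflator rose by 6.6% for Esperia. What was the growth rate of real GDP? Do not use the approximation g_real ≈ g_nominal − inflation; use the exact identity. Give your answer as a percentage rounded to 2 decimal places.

-1.59%

(1 + g_nom) = (1 + g_real)(1 + π), so g_real = 1.0490 / 1.0660 − 1 = -0.01595.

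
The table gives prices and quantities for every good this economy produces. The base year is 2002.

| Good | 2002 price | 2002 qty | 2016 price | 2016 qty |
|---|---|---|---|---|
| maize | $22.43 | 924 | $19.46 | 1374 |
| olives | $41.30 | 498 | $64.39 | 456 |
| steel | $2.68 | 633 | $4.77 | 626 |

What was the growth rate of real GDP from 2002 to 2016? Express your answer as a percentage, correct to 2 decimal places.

Real GDP 2002 = Nominal GDP 2002 = 22.43·924 + 41.30·498 + 2.68·633 = 42989.16.
Real GDP 2016 (at 2002 prices) = 22.43·1374 + 41.30·456 + 2.68·626 = 51329.30.
Real growth = 51329.30/42989.16 − 1 = 0.1940.

19.40%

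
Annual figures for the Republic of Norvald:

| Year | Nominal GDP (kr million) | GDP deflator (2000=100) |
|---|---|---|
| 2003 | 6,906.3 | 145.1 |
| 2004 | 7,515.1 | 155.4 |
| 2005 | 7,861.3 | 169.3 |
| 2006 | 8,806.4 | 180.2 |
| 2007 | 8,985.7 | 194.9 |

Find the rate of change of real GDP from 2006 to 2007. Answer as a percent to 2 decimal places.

-5.66%

Real GDP 2006 = 8806.4/1.802 = 4887.01.
Real GDP 2007 = 8985.7/1.949 = 4610.42.
Change = 4610.42/4887.01 − 1 = -0.0566.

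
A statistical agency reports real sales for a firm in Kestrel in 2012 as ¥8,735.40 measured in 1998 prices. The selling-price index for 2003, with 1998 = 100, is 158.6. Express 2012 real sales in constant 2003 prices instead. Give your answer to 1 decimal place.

Real sales in 2003 prices = Real sales in 1998 prices × (P_2003/P_1998) = 8735.40 × 1.586 = 13854.34.

¥13,854.3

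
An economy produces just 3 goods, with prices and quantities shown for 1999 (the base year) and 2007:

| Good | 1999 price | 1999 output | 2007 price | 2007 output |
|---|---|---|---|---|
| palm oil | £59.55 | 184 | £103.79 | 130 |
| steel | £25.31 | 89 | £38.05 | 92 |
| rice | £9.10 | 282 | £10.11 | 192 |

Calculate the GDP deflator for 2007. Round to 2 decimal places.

160.23

Nominal GDP 2007 = 103.79·130 + 38.05·92 + 10.11·192 = 18934.42.
Real GDP 2007 (at 1999 prices) = 59.55·130 + 25.31·92 + 9.10·192 = 11817.22.
Deflator = Nominal/Real × 100 = 18934.42/11817.22 × 100 = 160.227.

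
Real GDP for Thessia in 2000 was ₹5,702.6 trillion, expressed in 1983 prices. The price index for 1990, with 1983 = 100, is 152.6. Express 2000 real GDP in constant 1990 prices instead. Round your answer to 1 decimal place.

Real GDP in 1990 prices = Real GDP in 1983 prices × (P_1990/P_1983) = 5702.6 × 1.526 = 8702.17.

₹8,702.2 trillion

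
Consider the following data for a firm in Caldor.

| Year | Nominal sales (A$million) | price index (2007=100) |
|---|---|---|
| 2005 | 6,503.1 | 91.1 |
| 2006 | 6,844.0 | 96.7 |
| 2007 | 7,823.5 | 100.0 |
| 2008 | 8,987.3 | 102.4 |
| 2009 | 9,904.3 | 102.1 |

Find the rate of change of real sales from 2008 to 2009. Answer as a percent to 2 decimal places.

Real sales 2008 = 8987.3/1.024 = 8776.66.
Real sales 2009 = 9904.3/1.021 = 9700.59.
Change = 9700.59/8776.66 − 1 = 0.1053.

10.53%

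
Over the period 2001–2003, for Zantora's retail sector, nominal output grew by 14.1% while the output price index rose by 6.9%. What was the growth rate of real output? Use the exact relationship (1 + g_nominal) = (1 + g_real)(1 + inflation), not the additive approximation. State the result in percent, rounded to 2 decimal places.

(1 + g_nom) = (1 + g_real)(1 + π), so g_real = 1.1410 / 1.0690 − 1 = 0.06735.

6.74%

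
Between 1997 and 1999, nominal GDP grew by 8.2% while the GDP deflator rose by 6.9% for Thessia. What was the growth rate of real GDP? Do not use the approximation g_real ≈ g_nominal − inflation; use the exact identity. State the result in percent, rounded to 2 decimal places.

1.22%

(1 + g_nom) = (1 + g_real)(1 + π), so g_real = 1.0820 / 1.0690 − 1 = 0.01216.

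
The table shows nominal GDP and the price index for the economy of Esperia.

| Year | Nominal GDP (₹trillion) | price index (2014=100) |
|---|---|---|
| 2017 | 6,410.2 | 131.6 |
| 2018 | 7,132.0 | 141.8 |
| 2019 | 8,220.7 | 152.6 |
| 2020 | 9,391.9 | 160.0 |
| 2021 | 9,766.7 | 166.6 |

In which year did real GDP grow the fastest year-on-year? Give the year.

2020

2018: real = 7132.0/1.418 = 5029.62; growth vs 2017 (4870.97) = 3.26%.
2019: real = 8220.7/1.526 = 5387.09; growth vs 2018 (5029.62) = 7.11%.
2020: real = 9391.9/1.600 = 5869.94; growth vs 2019 (5387.09) = 8.96%.
2021: real = 9766.7/1.666 = 5862.36; growth vs 2020 (5869.94) = -0.13%.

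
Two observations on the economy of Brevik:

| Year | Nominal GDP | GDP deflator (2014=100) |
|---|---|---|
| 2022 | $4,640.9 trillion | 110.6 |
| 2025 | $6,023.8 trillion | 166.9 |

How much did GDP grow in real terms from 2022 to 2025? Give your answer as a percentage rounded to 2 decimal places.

Deflate each year: 2022 → 4640.9/1.106 = 4196.11; 2025 → 6023.8/1.669 = 3609.23.
So real GDP changed by 3609.23/4196.11 − 1 = -0.1399, i.e. -13.99%.

-13.99%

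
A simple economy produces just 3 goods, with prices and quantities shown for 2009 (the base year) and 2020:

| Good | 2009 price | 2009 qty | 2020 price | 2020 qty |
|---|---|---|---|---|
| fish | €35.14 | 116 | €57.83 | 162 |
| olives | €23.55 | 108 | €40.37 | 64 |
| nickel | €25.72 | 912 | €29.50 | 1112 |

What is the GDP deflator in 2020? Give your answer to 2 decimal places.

125.02

Nominal GDP 2020 = 57.83·162 + 40.37·64 + 29.50·1112 = 44756.14.
Real GDP 2020 (at 2009 prices) = 35.14·162 + 23.55·64 + 25.72·1112 = 35800.52.
Deflator = Nominal/Real × 100 = 44756.14/35800.52 × 100 = 125.015.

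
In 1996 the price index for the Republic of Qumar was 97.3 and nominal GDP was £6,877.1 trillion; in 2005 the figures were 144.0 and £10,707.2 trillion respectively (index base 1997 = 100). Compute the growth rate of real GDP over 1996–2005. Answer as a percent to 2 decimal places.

Real GDP 1996 = 6877.1 / 0.973 = 7067.93.
Real GDP 2005 = 10707.2 / 1.440 = 7435.56.
Real growth = 7435.56 / 7067.93 − 1 = 0.0520.

5.20%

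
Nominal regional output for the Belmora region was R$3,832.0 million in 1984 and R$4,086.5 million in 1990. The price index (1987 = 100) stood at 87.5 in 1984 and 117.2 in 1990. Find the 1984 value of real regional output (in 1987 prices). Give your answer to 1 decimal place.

Real regional output = Nominal / (price index/100) = 3832.0 / 0.875 = 4379.43.

R$4,379.4 million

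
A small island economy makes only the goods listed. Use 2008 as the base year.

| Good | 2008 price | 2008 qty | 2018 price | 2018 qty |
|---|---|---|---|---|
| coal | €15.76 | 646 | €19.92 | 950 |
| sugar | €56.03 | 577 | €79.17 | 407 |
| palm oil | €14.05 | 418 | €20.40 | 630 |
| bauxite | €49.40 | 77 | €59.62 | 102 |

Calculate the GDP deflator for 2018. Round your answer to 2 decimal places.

Nominal GDP 2018 = 19.92·950 + 79.17·407 + 20.40·630 + 59.62·102 = 70079.43.
Real GDP 2018 (at 2008 prices) = 15.76·950 + 56.03·407 + 14.05·630 + 49.40·102 = 51666.51.
Deflator = Nominal/Real × 100 = 70079.43/51666.51 × 100 = 135.638.

135.64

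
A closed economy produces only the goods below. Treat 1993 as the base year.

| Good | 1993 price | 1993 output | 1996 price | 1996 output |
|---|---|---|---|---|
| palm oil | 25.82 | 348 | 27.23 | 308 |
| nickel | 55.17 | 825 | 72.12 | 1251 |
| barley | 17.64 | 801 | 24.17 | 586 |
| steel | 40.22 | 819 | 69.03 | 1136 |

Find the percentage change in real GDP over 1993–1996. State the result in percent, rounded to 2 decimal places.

Real GDP 1993 = Nominal GDP 1993 = 25.82·348 + 55.17·825 + 17.64·801 + 40.22·819 = 101570.43.
Real GDP 1996 (at 1993 prices) = 25.82·308 + 55.17·1251 + 17.64·586 + 40.22·1136 = 132997.19.
Real growth = 132997.19/101570.43 − 1 = 0.3094.

30.94%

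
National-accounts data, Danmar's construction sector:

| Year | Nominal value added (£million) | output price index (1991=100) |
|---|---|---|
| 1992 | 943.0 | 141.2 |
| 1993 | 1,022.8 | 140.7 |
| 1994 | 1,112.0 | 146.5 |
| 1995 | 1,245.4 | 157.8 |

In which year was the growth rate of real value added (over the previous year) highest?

1993

1993: real = 1022.8/1.407 = 726.94; growth vs 1992 (667.85) = 8.85%.
1994: real = 1112.0/1.465 = 759.04; growth vs 1993 (726.94) = 4.42%.
1995: real = 1245.4/1.578 = 789.23; growth vs 1994 (759.04) = 3.98%.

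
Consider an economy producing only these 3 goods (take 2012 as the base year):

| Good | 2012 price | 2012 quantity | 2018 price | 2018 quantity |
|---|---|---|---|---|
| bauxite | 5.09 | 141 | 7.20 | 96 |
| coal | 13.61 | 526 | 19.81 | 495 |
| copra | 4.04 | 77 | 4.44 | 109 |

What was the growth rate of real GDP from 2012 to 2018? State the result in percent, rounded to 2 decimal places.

Real GDP 2012 = Nominal GDP 2012 = 5.09·141 + 13.61·526 + 4.04·77 = 8187.63.
Real GDP 2018 (at 2012 prices) = 5.09·96 + 13.61·495 + 4.04·109 = 7665.95.
Real growth = 7665.95/8187.63 − 1 = -0.0637.

-6.37%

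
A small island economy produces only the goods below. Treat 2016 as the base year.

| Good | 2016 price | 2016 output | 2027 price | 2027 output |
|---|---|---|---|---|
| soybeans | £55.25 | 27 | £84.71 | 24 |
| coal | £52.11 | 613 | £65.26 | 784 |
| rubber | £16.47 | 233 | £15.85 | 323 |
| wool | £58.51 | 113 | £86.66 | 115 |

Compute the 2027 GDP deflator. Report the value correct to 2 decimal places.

Nominal GDP 2027 = 84.71·24 + 65.26·784 + 15.85·323 + 86.66·115 = 68282.33.
Real GDP 2027 (at 2016 prices) = 55.25·24 + 52.11·784 + 16.47·323 + 58.51·115 = 54228.70.
Deflator = Nominal/Real × 100 = 68282.33/54228.70 × 100 = 125.915.

125.92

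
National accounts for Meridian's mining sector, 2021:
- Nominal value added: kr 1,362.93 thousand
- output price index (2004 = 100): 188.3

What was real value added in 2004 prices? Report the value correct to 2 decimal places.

kr 723.81 thousand

Real value added = Nominal / (output price index/100) = 1362.93 / 1.883 = 723.81.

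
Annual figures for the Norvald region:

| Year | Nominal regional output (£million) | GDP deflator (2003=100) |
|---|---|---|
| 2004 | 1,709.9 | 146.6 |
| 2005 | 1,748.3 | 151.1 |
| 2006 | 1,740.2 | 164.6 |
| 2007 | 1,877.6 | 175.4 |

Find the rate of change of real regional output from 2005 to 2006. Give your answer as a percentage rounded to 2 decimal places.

Real regional output 2005 = 1748.3/1.511 = 1157.05.
Real regional output 2006 = 1740.2/1.646 = 1057.23.
Change = 1057.23/1157.05 − 1 = -0.0863.

-8.63%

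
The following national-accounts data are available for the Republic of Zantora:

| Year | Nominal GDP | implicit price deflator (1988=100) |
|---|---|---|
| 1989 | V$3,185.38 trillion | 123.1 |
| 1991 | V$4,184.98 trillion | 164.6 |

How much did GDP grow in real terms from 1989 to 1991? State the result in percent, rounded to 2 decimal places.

Deflate each year: 1989 → 3185.38/1.231 = 2587.64; 1991 → 4184.98/1.646 = 2542.52.
So real GDP changed by 2542.52/2587.64 − 1 = -0.0174, i.e. -1.74%.

-1.74%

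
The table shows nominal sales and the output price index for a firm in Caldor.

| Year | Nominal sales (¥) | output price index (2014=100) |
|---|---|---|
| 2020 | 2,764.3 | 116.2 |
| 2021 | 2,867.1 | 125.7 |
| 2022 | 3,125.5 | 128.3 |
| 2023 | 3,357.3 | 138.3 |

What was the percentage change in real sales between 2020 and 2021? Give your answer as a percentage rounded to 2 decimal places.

-4.12%

Real sales 2020 = 2764.3/1.162 = 2378.92.
Real sales 2021 = 2867.1/1.257 = 2280.91.
Change = 2280.91/2378.92 − 1 = -0.0412.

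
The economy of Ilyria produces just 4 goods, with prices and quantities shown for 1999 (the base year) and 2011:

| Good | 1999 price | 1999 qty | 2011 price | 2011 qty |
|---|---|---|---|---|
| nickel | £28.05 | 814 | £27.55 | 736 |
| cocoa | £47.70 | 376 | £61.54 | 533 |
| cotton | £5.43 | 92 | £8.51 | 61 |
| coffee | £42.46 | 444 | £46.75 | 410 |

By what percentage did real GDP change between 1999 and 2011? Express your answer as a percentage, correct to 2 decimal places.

6.14%

Real GDP 1999 = Nominal GDP 1999 = 28.05·814 + 47.70·376 + 5.43·92 + 42.46·444 = 60119.70.
Real GDP 2011 (at 1999 prices) = 28.05·736 + 47.70·533 + 5.43·61 + 42.46·410 = 63808.73.
Real growth = 63808.73/60119.70 − 1 = 0.0614.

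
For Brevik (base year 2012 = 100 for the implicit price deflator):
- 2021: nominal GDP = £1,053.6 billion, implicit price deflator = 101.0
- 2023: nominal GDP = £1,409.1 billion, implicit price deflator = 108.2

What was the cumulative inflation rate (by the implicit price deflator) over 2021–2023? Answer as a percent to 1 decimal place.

7.1%

Price-level change = 108.2 / 101.0 − 1 = 0.0713.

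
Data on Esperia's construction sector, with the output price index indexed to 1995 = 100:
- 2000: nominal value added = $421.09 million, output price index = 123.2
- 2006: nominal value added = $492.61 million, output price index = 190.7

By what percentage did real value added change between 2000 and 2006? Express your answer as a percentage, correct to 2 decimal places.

-24.42%

Real value added 2000 = 421.09 / 1.232 = 341.79.
Real value added 2006 = 492.61 / 1.907 = 258.32.
Real growth = 258.32 / 341.79 − 1 = -0.2442.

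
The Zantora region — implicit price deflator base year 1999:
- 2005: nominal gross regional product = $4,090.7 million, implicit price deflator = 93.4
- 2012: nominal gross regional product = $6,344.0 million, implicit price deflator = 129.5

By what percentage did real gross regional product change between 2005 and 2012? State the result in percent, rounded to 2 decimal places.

Real gross regional product 2005 = 4090.7 / 0.934 = 4379.76.
Real gross regional product 2012 = 6344.0 / 1.295 = 4898.84.
Real growth = 4898.84 / 4379.76 − 1 = 0.1185.

11.85%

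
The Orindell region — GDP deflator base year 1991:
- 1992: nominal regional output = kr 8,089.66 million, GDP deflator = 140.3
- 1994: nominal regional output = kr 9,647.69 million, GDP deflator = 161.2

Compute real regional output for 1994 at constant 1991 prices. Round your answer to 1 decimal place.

Real regional output = Nominal / (GDP deflator/100) = 9647.69 / 1.612 = 5984.92.

kr 5,984.9 million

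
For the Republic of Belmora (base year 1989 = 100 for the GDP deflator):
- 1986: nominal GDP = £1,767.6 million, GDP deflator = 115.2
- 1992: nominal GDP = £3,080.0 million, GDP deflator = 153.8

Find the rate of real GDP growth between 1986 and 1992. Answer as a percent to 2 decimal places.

Real GDP 1986 = 1767.6 / 1.152 = 1534.38.
Real GDP 1992 = 3080.0 / 1.538 = 2002.60.
Real growth = 2002.60 / 1534.38 − 1 = 0.3052.

30.52%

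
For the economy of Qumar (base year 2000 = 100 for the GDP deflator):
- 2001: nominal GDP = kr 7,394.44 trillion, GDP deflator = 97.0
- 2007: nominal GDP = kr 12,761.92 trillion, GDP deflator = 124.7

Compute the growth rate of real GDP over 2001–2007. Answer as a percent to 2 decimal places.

Deflate each year: 2001 → 7394.44/0.970 = 7623.13; 2007 → 12761.92/1.247 = 10234.10.
So real GDP changed by 10234.10/7623.13 − 1 = 0.3425, i.e. 34.25%.

34.25%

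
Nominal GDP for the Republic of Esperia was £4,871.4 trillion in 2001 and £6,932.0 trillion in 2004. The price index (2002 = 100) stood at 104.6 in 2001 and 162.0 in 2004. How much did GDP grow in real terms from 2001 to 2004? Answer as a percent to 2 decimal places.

-8.12%

Deflate each year: 2001 → 4871.4/1.046 = 4657.17; 2004 → 6932.0/1.620 = 4279.01.
So real GDP changed by 4279.01/4657.17 − 1 = -0.0812, i.e. -8.12%.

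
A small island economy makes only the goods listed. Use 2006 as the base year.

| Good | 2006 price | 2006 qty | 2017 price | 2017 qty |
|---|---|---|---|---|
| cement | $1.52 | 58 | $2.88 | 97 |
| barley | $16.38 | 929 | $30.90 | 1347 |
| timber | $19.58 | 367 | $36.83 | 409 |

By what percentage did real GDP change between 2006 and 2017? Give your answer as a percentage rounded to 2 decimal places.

34.36%

Real GDP 2006 = Nominal GDP 2006 = 1.52·58 + 16.38·929 + 19.58·367 = 22491.04.
Real GDP 2017 (at 2006 prices) = 1.52·97 + 16.38·1347 + 19.58·409 = 30219.52.
Real growth = 30219.52/22491.04 − 1 = 0.3436.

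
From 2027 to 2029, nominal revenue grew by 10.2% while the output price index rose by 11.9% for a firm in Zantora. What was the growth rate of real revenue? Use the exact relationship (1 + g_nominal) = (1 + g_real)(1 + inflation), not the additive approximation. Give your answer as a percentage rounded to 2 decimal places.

(1 + g_nom) = (1 + g_real)(1 + π), so g_real = 1.1020 / 1.1190 − 1 = -0.01519.

-1.52%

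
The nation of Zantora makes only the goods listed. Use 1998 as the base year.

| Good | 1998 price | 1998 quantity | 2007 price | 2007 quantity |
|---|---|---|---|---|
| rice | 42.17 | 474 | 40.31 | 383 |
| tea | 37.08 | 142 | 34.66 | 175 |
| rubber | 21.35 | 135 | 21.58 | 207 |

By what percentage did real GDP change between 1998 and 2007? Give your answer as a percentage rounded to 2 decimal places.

-3.83%

Real GDP 1998 = Nominal GDP 1998 = 42.17·474 + 37.08·142 + 21.35·135 = 28136.19.
Real GDP 2007 (at 1998 prices) = 42.17·383 + 37.08·175 + 21.35·207 = 27059.56.
Real growth = 27059.56/28136.19 − 1 = -0.0383.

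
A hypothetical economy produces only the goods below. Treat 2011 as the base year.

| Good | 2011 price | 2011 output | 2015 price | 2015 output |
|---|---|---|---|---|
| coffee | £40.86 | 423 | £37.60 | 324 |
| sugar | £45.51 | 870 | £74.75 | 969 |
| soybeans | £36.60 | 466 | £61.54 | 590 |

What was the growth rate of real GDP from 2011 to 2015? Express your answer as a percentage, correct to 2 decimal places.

Real GDP 2011 = Nominal GDP 2011 = 40.86·423 + 45.51·870 + 36.60·466 = 73933.08.
Real GDP 2015 (at 2011 prices) = 40.86·324 + 45.51·969 + 36.60·590 = 78931.83.
Real growth = 78931.83/73933.08 − 1 = 0.0676.

6.76%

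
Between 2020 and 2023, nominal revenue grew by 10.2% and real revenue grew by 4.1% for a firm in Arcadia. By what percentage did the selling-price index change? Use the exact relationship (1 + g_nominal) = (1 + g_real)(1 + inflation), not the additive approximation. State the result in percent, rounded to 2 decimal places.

5.86%

(1 + g_nom) = (1 + g_real)(1 + π), so π = 1.1020 / 1.0410 − 1 = 0.05860.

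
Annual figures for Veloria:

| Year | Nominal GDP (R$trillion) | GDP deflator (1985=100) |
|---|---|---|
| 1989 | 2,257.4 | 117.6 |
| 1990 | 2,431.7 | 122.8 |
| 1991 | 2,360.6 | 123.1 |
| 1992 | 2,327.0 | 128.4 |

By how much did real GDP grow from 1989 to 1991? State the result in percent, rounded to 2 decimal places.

Real GDP 1989 = 2257.4/1.176 = 1919.56.
Real GDP 1991 = 2360.6/1.231 = 1917.63.
Change = 1917.63/1919.56 − 1 = -0.0010.

-0.10%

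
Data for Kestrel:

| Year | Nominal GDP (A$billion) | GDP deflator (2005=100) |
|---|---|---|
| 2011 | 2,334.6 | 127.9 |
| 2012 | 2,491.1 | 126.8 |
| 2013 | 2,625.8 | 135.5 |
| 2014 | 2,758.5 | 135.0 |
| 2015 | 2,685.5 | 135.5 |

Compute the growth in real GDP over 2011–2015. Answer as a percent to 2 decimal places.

8.58%

Real GDP 2011 = 2334.6/1.279 = 1825.33.
Real GDP 2015 = 2685.5/1.355 = 1981.92.
Change = 1981.92/1825.33 − 1 = 0.0858.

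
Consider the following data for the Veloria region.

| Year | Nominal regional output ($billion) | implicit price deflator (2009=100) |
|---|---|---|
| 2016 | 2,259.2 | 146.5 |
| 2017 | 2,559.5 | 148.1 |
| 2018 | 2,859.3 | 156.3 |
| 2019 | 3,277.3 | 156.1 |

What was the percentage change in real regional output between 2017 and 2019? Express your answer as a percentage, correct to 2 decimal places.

Real regional output 2017 = 2559.5/1.481 = 1728.22.
Real regional output 2019 = 3277.3/1.561 = 2099.49.
Change = 2099.49/1728.22 − 1 = 0.2148.

21.48%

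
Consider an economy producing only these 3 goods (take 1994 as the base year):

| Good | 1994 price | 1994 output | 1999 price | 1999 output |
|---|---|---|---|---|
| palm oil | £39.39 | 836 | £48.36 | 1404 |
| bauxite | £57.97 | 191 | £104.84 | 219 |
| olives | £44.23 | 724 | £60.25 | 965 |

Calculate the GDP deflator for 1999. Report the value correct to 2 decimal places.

134.62

Nominal GDP 1999 = 48.36·1404 + 104.84·219 + 60.25·965 = 148998.65.
Real GDP 1999 (at 1994 prices) = 39.39·1404 + 57.97·219 + 44.23·965 = 110680.94.
Deflator = Nominal/Real × 100 = 148998.65/110680.94 × 100 = 134.620.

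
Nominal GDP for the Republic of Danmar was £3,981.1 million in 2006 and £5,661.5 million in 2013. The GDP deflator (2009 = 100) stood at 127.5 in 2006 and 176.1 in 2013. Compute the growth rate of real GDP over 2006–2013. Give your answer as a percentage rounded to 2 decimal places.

2.96%

Deflate each year: 2006 → 3981.1/1.275 = 3122.43; 2013 → 5661.5/1.761 = 3214.93.
So real GDP changed by 3214.93/3122.43 − 1 = 0.0296, i.e. 2.96%.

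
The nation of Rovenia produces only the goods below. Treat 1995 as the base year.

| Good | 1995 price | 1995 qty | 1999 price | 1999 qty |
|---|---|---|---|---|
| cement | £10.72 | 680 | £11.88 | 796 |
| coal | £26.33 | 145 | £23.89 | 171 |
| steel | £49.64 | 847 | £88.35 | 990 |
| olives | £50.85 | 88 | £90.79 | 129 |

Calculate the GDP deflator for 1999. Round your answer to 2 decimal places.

Nominal GDP 1999 = 11.88·796 + 23.89·171 + 88.35·990 + 90.79·129 = 112720.08.
Real GDP 1999 (at 1995 prices) = 10.72·796 + 26.33·171 + 49.64·990 + 50.85·129 = 68738.80.
Deflator = Nominal/Real × 100 = 112720.08/68738.80 × 100 = 163.983.

163.98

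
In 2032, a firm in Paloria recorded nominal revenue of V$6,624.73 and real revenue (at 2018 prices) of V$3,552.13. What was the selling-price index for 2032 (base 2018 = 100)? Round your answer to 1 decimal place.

186.5

selling-price index = (Nominal / Real) × 100 = 6624.73 / 3552.13 × 100 = 186.50.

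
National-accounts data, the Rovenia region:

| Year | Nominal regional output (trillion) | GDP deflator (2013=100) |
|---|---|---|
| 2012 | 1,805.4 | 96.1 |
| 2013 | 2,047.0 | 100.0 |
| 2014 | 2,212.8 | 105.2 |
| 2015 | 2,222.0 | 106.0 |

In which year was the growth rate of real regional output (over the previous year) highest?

2013

2013: real = 2047.0/1.000 = 2047.00; growth vs 2012 (1878.67) = 8.96%.
2014: real = 2212.8/1.052 = 2103.42; growth vs 2013 (2047.00) = 2.76%.
2015: real = 2222.0/1.060 = 2096.23; growth vs 2014 (2103.42) = -0.34%.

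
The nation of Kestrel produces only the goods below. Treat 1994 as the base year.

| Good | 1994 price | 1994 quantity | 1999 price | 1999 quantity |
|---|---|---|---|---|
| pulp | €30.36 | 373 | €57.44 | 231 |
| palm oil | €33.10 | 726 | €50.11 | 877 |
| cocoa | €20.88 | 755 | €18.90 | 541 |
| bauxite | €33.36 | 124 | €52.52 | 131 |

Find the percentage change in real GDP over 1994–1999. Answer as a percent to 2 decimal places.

Real GDP 1994 = Nominal GDP 1994 = 30.36·373 + 33.10·726 + 20.88·755 + 33.36·124 = 55255.92.
Real GDP 1999 (at 1994 prices) = 30.36·231 + 33.10·877 + 20.88·541 + 33.36·131 = 51708.10.
Real growth = 51708.10/55255.92 − 1 = -0.0642.

-6.42%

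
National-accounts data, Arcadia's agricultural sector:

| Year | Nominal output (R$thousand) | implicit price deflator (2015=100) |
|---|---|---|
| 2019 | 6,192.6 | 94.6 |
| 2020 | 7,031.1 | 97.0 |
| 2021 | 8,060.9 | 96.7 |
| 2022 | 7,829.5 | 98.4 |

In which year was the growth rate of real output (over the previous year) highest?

2021

2020: real = 7031.1/0.970 = 7248.56; growth vs 2019 (6546.09) = 10.73%.
2021: real = 8060.9/0.967 = 8335.99; growth vs 2020 (7248.56) = 15.00%.
2022: real = 7829.5/0.984 = 7956.81; growth vs 2021 (8335.99) = -4.55%.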